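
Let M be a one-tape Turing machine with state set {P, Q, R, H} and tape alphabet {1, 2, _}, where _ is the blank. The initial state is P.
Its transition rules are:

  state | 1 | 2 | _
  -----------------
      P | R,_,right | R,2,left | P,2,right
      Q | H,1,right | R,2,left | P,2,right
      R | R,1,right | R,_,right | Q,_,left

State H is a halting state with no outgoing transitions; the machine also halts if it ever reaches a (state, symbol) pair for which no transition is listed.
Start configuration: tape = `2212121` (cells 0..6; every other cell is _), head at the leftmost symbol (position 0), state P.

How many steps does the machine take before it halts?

state=P head=0 tape=__[2]212121_   (P,2)→(R,2,left)
state=R head=-1 tape=_[_]2212121_   (R,_)→(Q,_,left)
state=Q head=-2 tape=[_]_2212121_   (Q,_)→(P,2,right)
state=P head=-1 tape=2[_]2212121_   (P,_)→(P,2,right)
state=P head=0 tape=22[2]212121_   (P,2)→(R,2,left)
state=R head=-1 tape=2[2]2212121_   (R,2)→(R,_,right)
state=R head=0 tape=2_[2]212121_   (R,2)→(R,_,right)
state=R head=1 tape=2__[2]12121_   (R,2)→(R,_,right)
state=R head=2 tape=2___[1]2121_   (R,1)→(R,1,right)
state=R head=3 tape=2___1[2]121_   (R,2)→(R,_,right)
state=R head=4 tape=2___1_[1]21_   (R,1)→(R,1,right)
state=R head=5 tape=2___1_1[2]1_   (R,2)→(R,_,right)
state=R head=6 tape=2___1_1_[1]_   (R,1)→(R,1,right)
state=R head=7 tape=2___1_1_1[_]   (R,_)→(Q,_,left)
state=Q head=6 tape=2___1_1_[1]_   (Q,1)→(H,1,right)
state=H head=7 tape=2___1_1_1[_]
M halts after 15 transitions.

15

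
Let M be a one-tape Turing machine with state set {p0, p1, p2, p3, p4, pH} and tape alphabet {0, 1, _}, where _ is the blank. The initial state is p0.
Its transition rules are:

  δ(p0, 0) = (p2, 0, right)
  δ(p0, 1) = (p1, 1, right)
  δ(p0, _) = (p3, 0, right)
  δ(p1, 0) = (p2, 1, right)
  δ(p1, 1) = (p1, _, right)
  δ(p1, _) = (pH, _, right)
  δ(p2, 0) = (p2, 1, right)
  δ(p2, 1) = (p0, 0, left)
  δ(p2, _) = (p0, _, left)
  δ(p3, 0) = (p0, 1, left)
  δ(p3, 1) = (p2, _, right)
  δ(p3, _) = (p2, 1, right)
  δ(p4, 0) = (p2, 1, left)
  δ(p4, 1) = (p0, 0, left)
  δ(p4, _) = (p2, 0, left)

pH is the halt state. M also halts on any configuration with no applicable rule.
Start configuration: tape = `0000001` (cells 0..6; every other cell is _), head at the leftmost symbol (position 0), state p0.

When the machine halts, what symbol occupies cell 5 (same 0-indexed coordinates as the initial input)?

p0 | [0]000001__   read 0 → write 0, move right, go to p2
p2 | 0[0]00001__   read 0 → write 1, move right, go to p2
p2 | 01[0]0001__   read 0 → write 1, move right, go to p2
p2 | 011[0]001__   read 0 → write 1, move right, go to p2
p2 | 0111[0]01__   read 0 → write 1, move right, go to p2
p2 | 01111[0]1__   read 0 → write 1, move right, go to p2
p2 | 011111[1]__   read 1 → write 0, move left, go to p0
p0 | 01111[1]0__   read 1 → write 1, move right, go to p1
p1 | 011111[0]__   read 0 → write 1, move right, go to p2
p2 | 0111111[_]_   read _ → write _, move left, go to p0
p0 | 011111[1]__   read 1 → write 1, move right, go to p1
p1 | 0111111[_]_   read _ → write _, move right, go to pH
pH | 0111111_[_]
Cell 5 holds 1 when M halts.

1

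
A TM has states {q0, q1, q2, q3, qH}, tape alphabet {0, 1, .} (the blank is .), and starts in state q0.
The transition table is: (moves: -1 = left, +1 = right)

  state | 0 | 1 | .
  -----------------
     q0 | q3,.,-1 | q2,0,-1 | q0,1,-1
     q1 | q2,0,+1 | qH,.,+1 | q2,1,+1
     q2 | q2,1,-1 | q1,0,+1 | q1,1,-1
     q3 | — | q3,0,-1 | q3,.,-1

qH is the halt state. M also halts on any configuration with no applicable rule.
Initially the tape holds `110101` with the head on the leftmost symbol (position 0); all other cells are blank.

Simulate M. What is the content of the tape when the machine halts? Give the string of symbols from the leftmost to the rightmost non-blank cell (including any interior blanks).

q0 | ..[1]10101..   read 1 → write 0, move -1, go to q2
q2 | .[.]010101..   read . → write 1, move -1, go to q1
q1 | [.]1010101..   read . → write 1, move +1, go to q2
q2 | 1[1]010101..   read 1 → write 0, move +1, go to q1
q1 | 10[0]10101..   read 0 → write 0, move +1, go to q2
q2 | 100[1]0101..   read 1 → write 0, move +1, go to q1
q1 | 1000[0]101..   read 0 → write 0, move +1, go to q2
q2 | 10000[1]01..   read 1 → write 0, move +1, go to q1
q1 | 100000[0]1..   read 0 → write 0, move +1, go to q2
q2 | 1000000[1]..   read 1 → write 0, move +1, go to q1
q1 | 10000000[.].   read . → write 1, move +1, go to q2
q2 | 100000001[.]   read . → write 1, move -1, go to q1
q1 | 10000000[1]1   read 1 → write ., move +1, go to qH
qH | 10000000.[1]
The non-blank tape span at halt is 10000000.1.

10000000.1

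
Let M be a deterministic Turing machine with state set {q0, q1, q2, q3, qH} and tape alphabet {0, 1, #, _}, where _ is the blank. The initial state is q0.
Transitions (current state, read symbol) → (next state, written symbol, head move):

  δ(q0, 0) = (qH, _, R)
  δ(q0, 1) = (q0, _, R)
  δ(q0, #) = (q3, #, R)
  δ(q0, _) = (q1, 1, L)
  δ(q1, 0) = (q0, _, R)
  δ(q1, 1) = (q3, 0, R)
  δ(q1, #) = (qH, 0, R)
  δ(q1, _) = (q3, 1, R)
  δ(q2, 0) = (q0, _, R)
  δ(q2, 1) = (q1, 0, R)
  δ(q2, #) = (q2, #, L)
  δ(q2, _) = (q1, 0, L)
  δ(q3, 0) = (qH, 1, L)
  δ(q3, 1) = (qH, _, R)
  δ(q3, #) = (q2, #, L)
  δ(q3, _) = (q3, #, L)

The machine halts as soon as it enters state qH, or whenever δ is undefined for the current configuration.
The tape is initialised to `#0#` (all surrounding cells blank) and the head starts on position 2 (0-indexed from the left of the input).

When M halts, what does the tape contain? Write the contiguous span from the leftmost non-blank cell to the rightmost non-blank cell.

state=q0 head=2 tape=#0[#]_   (q0,#)→(q3,#,R)
state=q3 head=3 tape=#0#[_]   (q3,_)→(q3,#,L)
state=q3 head=2 tape=#0[#]#   (q3,#)→(q2,#,L)
state=q2 head=1 tape=#[0]##   (q2,0)→(q0,_,R)
state=q0 head=2 tape=#_[#]#   (q0,#)→(q3,#,R)
state=q3 head=3 tape=#_#[#]   (q3,#)→(q2,#,L)
state=q2 head=2 tape=#_[#]#   (q2,#)→(q2,#,L)
state=q2 head=1 tape=#[_]##   (q2,_)→(q1,0,L)
state=q1 head=0 tape=[#]0##   (q1,#)→(qH,0,R)
state=qH head=1 tape=0[0]##
The non-blank tape span at halt is 00##.

00##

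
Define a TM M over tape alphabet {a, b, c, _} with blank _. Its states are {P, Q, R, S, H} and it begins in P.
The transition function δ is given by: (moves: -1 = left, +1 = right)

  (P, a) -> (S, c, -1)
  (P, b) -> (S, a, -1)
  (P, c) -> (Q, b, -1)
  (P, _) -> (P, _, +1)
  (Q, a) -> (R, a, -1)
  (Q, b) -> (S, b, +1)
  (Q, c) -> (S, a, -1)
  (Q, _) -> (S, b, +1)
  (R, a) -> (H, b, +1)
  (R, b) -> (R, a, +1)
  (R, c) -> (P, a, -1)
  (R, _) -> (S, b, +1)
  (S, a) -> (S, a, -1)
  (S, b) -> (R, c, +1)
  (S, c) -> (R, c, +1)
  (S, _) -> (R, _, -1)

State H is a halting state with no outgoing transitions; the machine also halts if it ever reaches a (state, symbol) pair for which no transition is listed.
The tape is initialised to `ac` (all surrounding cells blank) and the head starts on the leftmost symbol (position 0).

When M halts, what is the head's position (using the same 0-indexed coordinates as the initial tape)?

state=P head=0 tape=__[a]c_   (P,a)→(S,c,-1)
state=S head=-1 tape=_[_]cc_   (S,_)→(R,_,-1)
state=R head=-2 tape=[_]_cc_   (R,_)→(S,b,+1)
state=S head=-1 tape=b[_]cc_   (S,_)→(R,_,-1)
state=R head=-2 tape=[b]_cc_   (R,b)→(R,a,+1)
state=R head=-1 tape=a[_]cc_   (R,_)→(S,b,+1)
state=S head=0 tape=ab[c]c_   (S,c)→(R,c,+1)
state=R head=1 tape=abc[c]_   (R,c)→(P,a,-1)
state=P head=0 tape=ab[c]a_   (P,c)→(Q,b,-1)
state=Q head=-1 tape=a[b]ba_   (Q,b)→(S,b,+1)
state=S head=0 tape=ab[b]a_   (S,b)→(R,c,+1)
state=R head=1 tape=abc[a]_   (R,a)→(H,b,+1)
state=H head=2 tape=abcb[_]
At halt the head is at cell 2.

2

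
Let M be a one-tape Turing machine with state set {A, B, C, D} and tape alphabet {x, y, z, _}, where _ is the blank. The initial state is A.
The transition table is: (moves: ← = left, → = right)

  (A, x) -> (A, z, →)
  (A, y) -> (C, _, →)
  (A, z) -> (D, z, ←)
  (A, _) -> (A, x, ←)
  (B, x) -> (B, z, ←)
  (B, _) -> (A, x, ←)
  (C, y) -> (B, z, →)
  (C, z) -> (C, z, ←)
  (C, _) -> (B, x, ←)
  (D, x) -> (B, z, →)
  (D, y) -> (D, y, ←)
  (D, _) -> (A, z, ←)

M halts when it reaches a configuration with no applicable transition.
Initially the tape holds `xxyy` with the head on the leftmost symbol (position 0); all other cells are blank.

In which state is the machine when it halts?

D

A | [x]xyy_   read x → write z, move →, go to A
A | z[x]yy_   read x → write z, move →, go to A
A | zz[y]y_   read y → write _, move →, go to C
C | zz_[y]_   read y → write z, move →, go to B
B | zz_z[_]   read _ → write x, move ←, go to A
A | zz_[z]x   read z → write z, move ←, go to D
D | zz[_]zx   read _ → write z, move ←, go to A
A | z[z]zzx   read z → write z, move ←, go to D
D | [z]zzzx
No transition is defined for (D, z); M halts in state D.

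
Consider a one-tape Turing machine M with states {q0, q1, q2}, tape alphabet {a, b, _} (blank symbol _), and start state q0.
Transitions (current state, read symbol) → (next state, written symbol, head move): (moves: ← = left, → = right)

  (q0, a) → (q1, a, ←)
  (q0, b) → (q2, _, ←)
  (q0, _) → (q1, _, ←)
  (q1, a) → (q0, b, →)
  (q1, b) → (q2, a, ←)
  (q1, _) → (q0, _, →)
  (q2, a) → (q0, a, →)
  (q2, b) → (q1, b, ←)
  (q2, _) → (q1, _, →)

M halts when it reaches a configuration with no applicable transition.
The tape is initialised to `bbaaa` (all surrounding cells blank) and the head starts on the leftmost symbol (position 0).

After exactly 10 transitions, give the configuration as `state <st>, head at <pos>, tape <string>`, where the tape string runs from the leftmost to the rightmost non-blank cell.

state=q0 head=0 tape=_[b]baaa   (q0,b)→(q2,_,←)
state=q2 head=-1 tape=[_]_baaa   (q2,_)→(q1,_,→)
state=q1 head=0 tape=_[_]baaa   (q1,_)→(q0,_,→)
state=q0 head=1 tape=__[b]aaa   (q0,b)→(q2,_,←)
state=q2 head=0 tape=_[_]_aaa   (q2,_)→(q1,_,→)
state=q1 head=1 tape=__[_]aaa   (q1,_)→(q0,_,→)
state=q0 head=2 tape=___[a]aa   (q0,a)→(q1,a,←)
state=q1 head=1 tape=__[_]aaa   (q1,_)→(q0,_,→)
state=q0 head=2 tape=___[a]aa   (q0,a)→(q1,a,←)
state=q1 head=1 tape=__[_]aaa   (q1,_)→(q0,_,→)
state=q0 head=2 tape=___[a]aa
After 10 steps: state q0, head at 2, tape aaa.

state q0, head at 2, tape aaa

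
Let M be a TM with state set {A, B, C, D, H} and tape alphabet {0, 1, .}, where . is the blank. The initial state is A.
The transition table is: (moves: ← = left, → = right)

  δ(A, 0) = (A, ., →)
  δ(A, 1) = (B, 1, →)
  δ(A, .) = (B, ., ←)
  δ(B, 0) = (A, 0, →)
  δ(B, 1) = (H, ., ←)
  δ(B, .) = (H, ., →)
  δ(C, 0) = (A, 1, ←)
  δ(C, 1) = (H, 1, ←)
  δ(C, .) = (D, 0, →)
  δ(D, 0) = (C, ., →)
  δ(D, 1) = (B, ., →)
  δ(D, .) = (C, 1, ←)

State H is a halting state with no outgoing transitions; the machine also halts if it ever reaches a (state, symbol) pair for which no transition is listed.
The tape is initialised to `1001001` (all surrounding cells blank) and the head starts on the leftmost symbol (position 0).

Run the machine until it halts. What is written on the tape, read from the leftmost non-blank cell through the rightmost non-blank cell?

10.10.1

A | [1]001001..   read 1 → write 1, move →, go to B
B | 1[0]01001..   read 0 → write 0, move →, go to A
A | 10[0]1001..   read 0 → write ., move →, go to A
A | 10.[1]001..   read 1 → write 1, move →, go to B
B | 10.1[0]01..   read 0 → write 0, move →, go to A
A | 10.10[0]1..   read 0 → write ., move →, go to A
A | 10.10.[1]..   read 1 → write 1, move →, go to B
B | 10.10.1[.].   read . → write ., move →, go to H
H | 10.10.1.[.]
The non-blank tape span at halt is 10.10.1.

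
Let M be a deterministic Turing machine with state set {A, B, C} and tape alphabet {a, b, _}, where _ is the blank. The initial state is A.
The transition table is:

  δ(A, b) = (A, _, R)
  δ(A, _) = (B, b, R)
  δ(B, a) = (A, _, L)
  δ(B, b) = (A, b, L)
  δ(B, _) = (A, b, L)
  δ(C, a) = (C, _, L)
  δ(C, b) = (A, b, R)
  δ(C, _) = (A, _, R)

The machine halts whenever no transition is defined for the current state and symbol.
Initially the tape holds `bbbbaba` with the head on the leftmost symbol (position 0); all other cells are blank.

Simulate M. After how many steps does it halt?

4

A | [b]bbbaba   read b → write _, move R, go to A
A | _[b]bbaba   read b → write _, move R, go to A
A | __[b]baba   read b → write _, move R, go to A
A | ___[b]aba   read b → write _, move R, go to A
A | ____[a]ba
M halts after 4 transitions.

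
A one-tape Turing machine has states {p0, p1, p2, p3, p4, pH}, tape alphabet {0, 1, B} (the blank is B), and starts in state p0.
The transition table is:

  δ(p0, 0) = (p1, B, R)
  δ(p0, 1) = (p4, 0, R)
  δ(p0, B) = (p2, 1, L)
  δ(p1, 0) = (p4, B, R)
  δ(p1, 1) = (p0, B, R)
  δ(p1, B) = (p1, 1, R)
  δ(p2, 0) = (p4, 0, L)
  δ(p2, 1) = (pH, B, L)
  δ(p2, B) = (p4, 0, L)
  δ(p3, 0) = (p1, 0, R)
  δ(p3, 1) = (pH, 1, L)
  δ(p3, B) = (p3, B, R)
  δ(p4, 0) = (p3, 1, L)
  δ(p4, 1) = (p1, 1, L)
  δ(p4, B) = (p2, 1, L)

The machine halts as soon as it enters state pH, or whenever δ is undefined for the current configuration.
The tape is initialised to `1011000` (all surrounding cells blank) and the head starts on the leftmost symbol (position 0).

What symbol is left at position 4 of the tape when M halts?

B

state=p0 head=0 tape=[1]011000   (p0,1)→(p4,0,R)
state=p4 head=1 tape=0[0]11000   (p4,0)→(p3,1,L)
state=p3 head=0 tape=[0]111000   (p3,0)→(p1,0,R)
state=p1 head=1 tape=0[1]11000   (p1,1)→(p0,B,R)
state=p0 head=2 tape=0B[1]1000   (p0,1)→(p4,0,R)
state=p4 head=3 tape=0B0[1]000   (p4,1)→(p1,1,L)
state=p1 head=2 tape=0B[0]1000   (p1,0)→(p4,B,R)
state=p4 head=3 tape=0BB[1]000   (p4,1)→(p1,1,L)
state=p1 head=2 tape=0B[B]1000   (p1,B)→(p1,1,R)
state=p1 head=3 tape=0B1[1]000   (p1,1)→(p0,B,R)
state=p0 head=4 tape=0B1B[0]00   (p0,0)→(p1,B,R)
state=p1 head=5 tape=0B1BB[0]0   (p1,0)→(p4,B,R)
state=p4 head=6 tape=0B1BBB[0]   (p4,0)→(p3,1,L)
state=p3 head=5 tape=0B1BB[B]1   (p3,B)→(p3,B,R)
state=p3 head=6 tape=0B1BBB[1]   (p3,1)→(pH,1,L)
state=pH head=5 tape=0B1BB[B]1
Cell 4 holds B when M halts.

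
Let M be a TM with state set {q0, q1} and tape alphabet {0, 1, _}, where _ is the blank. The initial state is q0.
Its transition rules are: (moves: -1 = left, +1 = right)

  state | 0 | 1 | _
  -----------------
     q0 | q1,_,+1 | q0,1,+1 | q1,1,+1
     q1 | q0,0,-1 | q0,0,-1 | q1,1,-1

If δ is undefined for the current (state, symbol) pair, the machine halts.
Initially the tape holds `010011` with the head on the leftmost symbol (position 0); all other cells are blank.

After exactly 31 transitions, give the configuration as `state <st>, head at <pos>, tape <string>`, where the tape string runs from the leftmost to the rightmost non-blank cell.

q0 | [0]10011_   read 0 → write _, move +1, go to q1
q1 | _[1]0011_   read 1 → write 0, move -1, go to q0
q0 | [_]00011_   read _ → write 1, move +1, go to q1
q1 | 1[0]0011_   read 0 → write 0, move -1, go to q0
q0 | [1]00011_   read 1 → write 1, move +1, go to q0
q0 | 1[0]0011_   read 0 → write _, move +1, go to q1
q1 | 1_[0]011_   read 0 → write 0, move -1, go to q0
q0 | 1[_]0011_   read _ → write 1, move +1, go to q1
q1 | 11[0]011_   read 0 → write 0, move -1, go to q0
q0 | 1[1]0011_   read 1 → write 1, move +1, go to q0
q0 | 11[0]011_   read 0 → write _, move +1, go to q1
q1 | 11_[0]11_   read 0 → write 0, move -1, go to q0
q0 | 11[_]011_   read _ → write 1, move +1, go to q1
q1 | 111[0]11_   read 0 → write 0, move -1, go to q0
q0 | 11[1]011_   read 1 → write 1, move +1, go to q0
q0 | 111[0]11_   read 0 → write _, move +1, go to q1
q1 | 111_[1]1_   read 1 → write 0, move -1, go to q0
q0 | 111[_]01_   read _ → write 1, move +1, go to q1
q1 | 1111[0]1_   read 0 → write 0, move -1, go to q0
q0 | 111[1]01_   read 1 → write 1, move +1, go to q0
q0 | 1111[0]1_   read 0 → write _, move +1, go to q1
q1 | 1111_[1]_   read 1 → write 0, move -1, go to q0
q0 | 1111[_]0_   read _ → write 1, move +1, go to q1
q1 | 11111[0]_   read 0 → write 0, move -1, go to q0
q0 | 1111[1]0_   read 1 → write 1, move +1, go to q0
q0 | 11111[0]_   read 0 → write _, move +1, go to q1
q1 | 11111_[_]   read _ → write 1, move -1, go to q1
q1 | 11111[_]1   read _ → write 1, move -1, go to q1
q1 | 1111[1]11   read 1 → write 0, move -1, go to q0
q0 | 111[1]011   read 1 → write 1, move +1, go to q0
q0 | 1111[0]11   read 0 → write _, move +1, go to q1
q1 | 1111_[1]1
After 31 steps: state q1, head at 5, tape 1111_11.

state q1, head at 5, tape 1111_11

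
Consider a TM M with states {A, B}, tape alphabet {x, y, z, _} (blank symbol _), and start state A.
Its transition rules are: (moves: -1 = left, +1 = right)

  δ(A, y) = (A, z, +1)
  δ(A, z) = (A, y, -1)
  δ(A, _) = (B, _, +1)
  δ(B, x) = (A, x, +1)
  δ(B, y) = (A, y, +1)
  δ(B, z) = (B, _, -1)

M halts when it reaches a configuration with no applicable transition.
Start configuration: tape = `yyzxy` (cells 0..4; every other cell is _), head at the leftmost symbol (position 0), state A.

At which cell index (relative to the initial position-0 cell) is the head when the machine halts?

state=A head=0 tape=_[y]yzxy   (A,y)→(A,z,+1)
state=A head=1 tape=_z[y]zxy   (A,y)→(A,z,+1)
state=A head=2 tape=_zz[z]xy   (A,z)→(A,y,-1)
state=A head=1 tape=_z[z]yxy   (A,z)→(A,y,-1)
state=A head=0 tape=_[z]yyxy   (A,z)→(A,y,-1)
state=A head=-1 tape=[_]yyyxy   (A,_)→(B,_,+1)
state=B head=0 tape=_[y]yyxy   (B,y)→(A,y,+1)
state=A head=1 tape=_y[y]yxy   (A,y)→(A,z,+1)
state=A head=2 tape=_yz[y]xy   (A,y)→(A,z,+1)
state=A head=3 tape=_yzz[x]y
At halt the head is at cell 3.

3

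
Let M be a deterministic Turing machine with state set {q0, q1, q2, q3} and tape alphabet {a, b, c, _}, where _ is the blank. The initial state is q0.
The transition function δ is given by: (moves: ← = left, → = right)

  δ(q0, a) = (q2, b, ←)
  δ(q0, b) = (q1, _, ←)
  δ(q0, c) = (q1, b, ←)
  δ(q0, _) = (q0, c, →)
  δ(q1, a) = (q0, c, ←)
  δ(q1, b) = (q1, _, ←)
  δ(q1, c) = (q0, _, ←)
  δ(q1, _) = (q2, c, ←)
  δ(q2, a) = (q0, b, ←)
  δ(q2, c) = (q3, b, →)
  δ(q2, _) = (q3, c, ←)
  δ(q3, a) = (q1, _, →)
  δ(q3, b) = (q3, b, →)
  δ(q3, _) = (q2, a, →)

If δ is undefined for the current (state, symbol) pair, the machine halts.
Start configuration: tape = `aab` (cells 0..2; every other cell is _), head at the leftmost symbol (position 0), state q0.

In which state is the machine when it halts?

q2

state=q0 head=0 tape=__[a]ab   (q0,a)→(q2,b,←)
state=q2 head=-1 tape=_[_]bab   (q2,_)→(q3,c,←)
state=q3 head=-2 tape=[_]cbab   (q3,_)→(q2,a,→)
state=q2 head=-1 tape=a[c]bab   (q2,c)→(q3,b,→)
state=q3 head=0 tape=ab[b]ab   (q3,b)→(q3,b,→)
state=q3 head=1 tape=abb[a]b   (q3,a)→(q1,_,→)
state=q1 head=2 tape=abb_[b]   (q1,b)→(q1,_,←)
state=q1 head=1 tape=abb[_]_   (q1,_)→(q2,c,←)
state=q2 head=0 tape=ab[b]c_
No transition is defined for (q2, b); M halts in state q2.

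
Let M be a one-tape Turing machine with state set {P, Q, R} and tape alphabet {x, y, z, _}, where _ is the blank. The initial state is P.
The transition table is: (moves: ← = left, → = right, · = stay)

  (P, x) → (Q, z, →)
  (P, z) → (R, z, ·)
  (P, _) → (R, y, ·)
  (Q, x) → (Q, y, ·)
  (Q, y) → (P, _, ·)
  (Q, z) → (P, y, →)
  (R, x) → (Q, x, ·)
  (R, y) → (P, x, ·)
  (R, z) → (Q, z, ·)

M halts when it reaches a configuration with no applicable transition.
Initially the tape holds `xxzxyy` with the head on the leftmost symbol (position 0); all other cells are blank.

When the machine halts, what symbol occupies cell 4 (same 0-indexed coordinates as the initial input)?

state=P head=0 tape=[x]xzxyy_   (P,x)→(Q,z,→)
state=Q head=1 tape=z[x]zxyy_   (Q,x)→(Q,y,·)
state=Q head=1 tape=z[y]zxyy_   (Q,y)→(P,_,·)
state=P head=1 tape=z[_]zxyy_   (P,_)→(R,y,·)
state=R head=1 tape=z[y]zxyy_   (R,y)→(P,x,·)
state=P head=1 tape=z[x]zxyy_   (P,x)→(Q,z,→)
state=Q head=2 tape=zz[z]xyy_   (Q,z)→(P,y,→)
state=P head=3 tape=zzy[x]yy_   (P,x)→(Q,z,→)
state=Q head=4 tape=zzyz[y]y_   (Q,y)→(P,_,·)
state=P head=4 tape=zzyz[_]y_   (P,_)→(R,y,·)
state=R head=4 tape=zzyz[y]y_   (R,y)→(P,x,·)
state=P head=4 tape=zzyz[x]y_   (P,x)→(Q,z,→)
state=Q head=5 tape=zzyzz[y]_   (Q,y)→(P,_,·)
state=P head=5 tape=zzyzz[_]_   (P,_)→(R,y,·)
state=R head=5 tape=zzyzz[y]_   (R,y)→(P,x,·)
state=P head=5 tape=zzyzz[x]_   (P,x)→(Q,z,→)
state=Q head=6 tape=zzyzzz[_]
Cell 4 holds z when M halts.

z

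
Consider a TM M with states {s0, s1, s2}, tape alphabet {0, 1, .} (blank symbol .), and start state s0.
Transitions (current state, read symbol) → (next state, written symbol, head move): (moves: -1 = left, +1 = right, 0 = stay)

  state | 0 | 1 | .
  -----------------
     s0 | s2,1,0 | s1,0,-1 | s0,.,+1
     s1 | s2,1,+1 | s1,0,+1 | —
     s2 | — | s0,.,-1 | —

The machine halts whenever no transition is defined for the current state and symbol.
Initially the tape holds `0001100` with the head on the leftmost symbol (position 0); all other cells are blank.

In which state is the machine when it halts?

state=s0 head=0 tape=.[0]001100   (s0,0)→(s2,1,0)
state=s2 head=0 tape=.[1]001100   (s2,1)→(s0,.,-1)
state=s0 head=-1 tape=[.].001100   (s0,.)→(s0,.,+1)
state=s0 head=0 tape=.[.]001100   (s0,.)→(s0,.,+1)
state=s0 head=1 tape=..[0]01100   (s0,0)→(s2,1,0)
state=s2 head=1 tape=..[1]01100   (s2,1)→(s0,.,-1)
state=s0 head=0 tape=.[.].01100   (s0,.)→(s0,.,+1)
state=s0 head=1 tape=..[.]01100   (s0,.)→(s0,.,+1)
state=s0 head=2 tape=...[0]1100   (s0,0)→(s2,1,0)
state=s2 head=2 tape=...[1]1100   (s2,1)→(s0,.,-1)
state=s0 head=1 tape=..[.].1100   (s0,.)→(s0,.,+1)
state=s0 head=2 tape=...[.]1100   (s0,.)→(s0,.,+1)
state=s0 head=3 tape=....[1]100   (s0,1)→(s1,0,-1)
state=s1 head=2 tape=...[.]0100
No transition is defined for (s1, .); M halts in state s1.

s1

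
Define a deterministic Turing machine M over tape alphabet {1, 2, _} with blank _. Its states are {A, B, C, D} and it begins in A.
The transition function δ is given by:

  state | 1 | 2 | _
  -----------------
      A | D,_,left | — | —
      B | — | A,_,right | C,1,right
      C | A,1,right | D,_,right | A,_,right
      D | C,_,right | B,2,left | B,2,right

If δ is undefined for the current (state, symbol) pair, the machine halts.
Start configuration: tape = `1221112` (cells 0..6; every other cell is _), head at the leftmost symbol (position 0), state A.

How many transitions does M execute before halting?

A | _[1]221112   read 1 → write _, move left, go to D
D | [_]_221112   read _ → write 2, move right, go to B
B | 2[_]221112   read _ → write 1, move right, go to C
C | 21[2]21112   read 2 → write _, move right, go to D
D | 21_[2]1112   read 2 → write 2, move left, go to B
B | 21[_]21112   read _ → write 1, move right, go to C
C | 211[2]1112   read 2 → write _, move right, go to D
D | 211_[1]112   read 1 → write _, move right, go to C
C | 211__[1]12   read 1 → write 1, move right, go to A
A | 211__1[1]2   read 1 → write _, move left, go to D
D | 211__[1]_2   read 1 → write _, move right, go to C
C | 211___[_]2   read _ → write _, move right, go to A
A | 211____[2]
M halts after 12 transitions.

12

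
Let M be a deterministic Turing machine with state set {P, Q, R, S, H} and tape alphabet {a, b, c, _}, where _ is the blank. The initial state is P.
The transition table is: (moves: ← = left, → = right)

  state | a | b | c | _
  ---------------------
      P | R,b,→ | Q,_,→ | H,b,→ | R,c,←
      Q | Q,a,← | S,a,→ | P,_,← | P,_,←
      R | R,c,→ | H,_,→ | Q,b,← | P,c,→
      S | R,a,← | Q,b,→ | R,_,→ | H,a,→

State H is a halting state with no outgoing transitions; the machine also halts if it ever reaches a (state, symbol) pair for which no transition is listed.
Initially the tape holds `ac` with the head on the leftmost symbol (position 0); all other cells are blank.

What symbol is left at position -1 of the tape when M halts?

b

state=P head=0 tape=__[a]c_   (P,a)→(R,b,→)
state=R head=1 tape=__b[c]_   (R,c)→(Q,b,←)
state=Q head=0 tape=__[b]b_   (Q,b)→(S,a,→)
state=S head=1 tape=__a[b]_   (S,b)→(Q,b,→)
state=Q head=2 tape=__ab[_]   (Q,_)→(P,_,←)
state=P head=1 tape=__a[b]_   (P,b)→(Q,_,→)
state=Q head=2 tape=__a_[_]   (Q,_)→(P,_,←)
state=P head=1 tape=__a[_]_   (P,_)→(R,c,←)
state=R head=0 tape=__[a]c_   (R,a)→(R,c,→)
state=R head=1 tape=__c[c]_   (R,c)→(Q,b,←)
state=Q head=0 tape=__[c]b_   (Q,c)→(P,_,←)
state=P head=-1 tape=_[_]_b_   (P,_)→(R,c,←)
state=R head=-2 tape=[_]c_b_   (R,_)→(P,c,→)
state=P head=-1 tape=c[c]_b_   (P,c)→(H,b,→)
state=H head=0 tape=cb[_]b_
Cell -1 holds b when M halts.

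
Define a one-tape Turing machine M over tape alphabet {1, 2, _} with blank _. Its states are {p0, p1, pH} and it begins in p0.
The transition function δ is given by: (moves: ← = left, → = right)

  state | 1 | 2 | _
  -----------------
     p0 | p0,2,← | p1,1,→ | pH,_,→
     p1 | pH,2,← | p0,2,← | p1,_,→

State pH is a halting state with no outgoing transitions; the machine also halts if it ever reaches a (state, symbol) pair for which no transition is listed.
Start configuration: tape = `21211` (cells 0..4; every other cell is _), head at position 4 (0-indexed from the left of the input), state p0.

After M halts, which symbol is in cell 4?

2

p0 | _2121[1]   read 1 → write 2, move ←, go to p0
p0 | _212[1]2   read 1 → write 2, move ←, go to p0
p0 | _21[2]22   read 2 → write 1, move →, go to p1
p1 | _211[2]2   read 2 → write 2, move ←, go to p0
p0 | _21[1]22   read 1 → write 2, move ←, go to p0
p0 | _2[1]222   read 1 → write 2, move ←, go to p0
p0 | _[2]2222   read 2 → write 1, move →, go to p1
p1 | _1[2]222   read 2 → write 2, move ←, go to p0
p0 | _[1]2222   read 1 → write 2, move ←, go to p0
p0 | [_]22222   read _ → write _, move →, go to pH
pH | _[2]2222
Cell 4 holds 2 when M halts.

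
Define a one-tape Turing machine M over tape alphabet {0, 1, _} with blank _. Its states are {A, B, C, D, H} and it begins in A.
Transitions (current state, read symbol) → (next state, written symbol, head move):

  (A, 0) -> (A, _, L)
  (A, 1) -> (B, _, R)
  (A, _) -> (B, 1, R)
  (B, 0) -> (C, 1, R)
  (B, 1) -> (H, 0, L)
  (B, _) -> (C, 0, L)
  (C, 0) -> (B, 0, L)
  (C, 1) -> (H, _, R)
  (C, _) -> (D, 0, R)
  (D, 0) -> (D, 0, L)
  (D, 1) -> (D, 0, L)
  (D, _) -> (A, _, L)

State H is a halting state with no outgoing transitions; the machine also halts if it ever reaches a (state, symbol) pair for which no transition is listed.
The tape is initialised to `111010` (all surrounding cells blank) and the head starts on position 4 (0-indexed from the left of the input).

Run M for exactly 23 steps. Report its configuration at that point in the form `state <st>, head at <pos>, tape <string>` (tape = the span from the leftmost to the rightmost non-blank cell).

state H, head at -1, tape 00000_00

A | __1110[1]0__   read 1 → write _, move R, go to B
B | __1110_[0]__   read 0 → write 1, move R, go to C
C | __1110_1[_]_   read _ → write 0, move R, go to D
D | __1110_10[_]   read _ → write _, move L, go to A
A | __1110_1[0]_   read 0 → write _, move L, go to A
A | __1110_[1]__   read 1 → write _, move R, go to B
B | __1110__[_]_   read _ → write 0, move L, go to C
C | __1110_[_]0_   read _ → write 0, move R, go to D
D | __1110_0[0]_   read 0 → write 0, move L, go to D
D | __1110_[0]0_   read 0 → write 0, move L, go to D
D | __1110[_]00_   read _ → write _, move L, go to A
A | __111[0]_00_   read 0 → write _, move L, go to A
A | __11[1]__00_   read 1 → write _, move R, go to B
B | __11_[_]_00_   read _ → write 0, move L, go to C
C | __11[_]0_00_   read _ → write 0, move R, go to D
D | __110[0]_00_   read 0 → write 0, move L, go to D
D | __11[0]0_00_   read 0 → write 0, move L, go to D
D | __1[1]00_00_   read 1 → write 0, move L, go to D
D | __[1]000_00_   read 1 → write 0, move L, go to D
D | _[_]0000_00_   read _ → write _, move L, go to A
A | [_]_0000_00_   read _ → write 1, move R, go to B
B | 1[_]0000_00_   read _ → write 0, move L, go to C
C | [1]00000_00_   read 1 → write _, move R, go to H
H | _[0]0000_00_
After 23 steps: state H, head at -1, tape 00000_00.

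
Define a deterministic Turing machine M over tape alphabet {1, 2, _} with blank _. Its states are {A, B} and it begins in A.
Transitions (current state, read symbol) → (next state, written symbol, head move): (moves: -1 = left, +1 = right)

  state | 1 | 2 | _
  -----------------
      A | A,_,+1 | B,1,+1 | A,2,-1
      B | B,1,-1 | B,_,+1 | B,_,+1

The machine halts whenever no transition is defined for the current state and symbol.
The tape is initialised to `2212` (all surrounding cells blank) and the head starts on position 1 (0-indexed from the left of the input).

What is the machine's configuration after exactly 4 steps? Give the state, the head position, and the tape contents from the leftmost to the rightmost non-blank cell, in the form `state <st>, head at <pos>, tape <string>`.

state B, head at 1, tape 112

state=A head=1 tape=2[2]12   (A,2)→(B,1,+1)
state=B head=2 tape=21[1]2   (B,1)→(B,1,-1)
state=B head=1 tape=2[1]12   (B,1)→(B,1,-1)
state=B head=0 tape=[2]112   (B,2)→(B,_,+1)
state=B head=1 tape=_[1]12
After 4 steps: state B, head at 1, tape 112.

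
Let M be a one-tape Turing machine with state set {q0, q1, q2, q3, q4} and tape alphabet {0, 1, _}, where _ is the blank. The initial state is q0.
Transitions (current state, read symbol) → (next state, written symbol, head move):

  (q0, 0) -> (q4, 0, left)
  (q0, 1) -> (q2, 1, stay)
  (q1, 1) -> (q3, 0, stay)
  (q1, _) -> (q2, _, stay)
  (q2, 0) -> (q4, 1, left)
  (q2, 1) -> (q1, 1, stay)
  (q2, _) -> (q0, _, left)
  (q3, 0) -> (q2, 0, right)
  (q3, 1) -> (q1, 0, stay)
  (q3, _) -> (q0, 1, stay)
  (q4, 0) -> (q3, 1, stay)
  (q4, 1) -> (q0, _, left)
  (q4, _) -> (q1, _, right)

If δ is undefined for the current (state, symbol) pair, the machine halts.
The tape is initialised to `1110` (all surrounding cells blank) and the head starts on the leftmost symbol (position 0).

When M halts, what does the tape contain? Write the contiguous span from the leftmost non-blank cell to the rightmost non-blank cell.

q0 | [1]110   read 1 → write 1, move stay, go to q2
q2 | [1]110   read 1 → write 1, move stay, go to q1
q1 | [1]110   read 1 → write 0, move stay, go to q3
q3 | [0]110   read 0 → write 0, move right, go to q2
q2 | 0[1]10   read 1 → write 1, move stay, go to q1
q1 | 0[1]10   read 1 → write 0, move stay, go to q3
q3 | 0[0]10   read 0 → write 0, move right, go to q2
q2 | 00[1]0   read 1 → write 1, move stay, go to q1
q1 | 00[1]0   read 1 → write 0, move stay, go to q3
q3 | 00[0]0   read 0 → write 0, move right, go to q2
q2 | 000[0]   read 0 → write 1, move left, go to q4
q4 | 00[0]1   read 0 → write 1, move stay, go to q3
q3 | 00[1]1   read 1 → write 0, move stay, go to q1
q1 | 00[0]1
The non-blank tape span at halt is 0001.

0001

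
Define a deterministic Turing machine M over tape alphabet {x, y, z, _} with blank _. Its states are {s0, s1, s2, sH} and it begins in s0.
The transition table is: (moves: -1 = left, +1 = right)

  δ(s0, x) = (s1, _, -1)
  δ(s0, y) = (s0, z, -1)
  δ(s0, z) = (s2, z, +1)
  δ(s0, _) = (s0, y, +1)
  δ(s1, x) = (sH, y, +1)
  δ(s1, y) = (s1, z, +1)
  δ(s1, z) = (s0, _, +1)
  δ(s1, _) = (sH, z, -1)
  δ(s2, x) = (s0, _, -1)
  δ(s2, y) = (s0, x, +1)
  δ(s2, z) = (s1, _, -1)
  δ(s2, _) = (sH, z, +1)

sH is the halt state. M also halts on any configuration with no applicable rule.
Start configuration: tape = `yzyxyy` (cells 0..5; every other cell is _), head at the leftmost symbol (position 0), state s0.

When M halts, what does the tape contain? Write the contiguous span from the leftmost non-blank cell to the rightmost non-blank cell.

yy_zzyy

state=s0 head=0 tape=_[y]zyxyy   (s0,y)→(s0,z,-1)
state=s0 head=-1 tape=[_]zzyxyy   (s0,_)→(s0,y,+1)
state=s0 head=0 tape=y[z]zyxyy   (s0,z)→(s2,z,+1)
state=s2 head=1 tape=yz[z]yxyy   (s2,z)→(s1,_,-1)
state=s1 head=0 tape=y[z]_yxyy   (s1,z)→(s0,_,+1)
state=s0 head=1 tape=y_[_]yxyy   (s0,_)→(s0,y,+1)
state=s0 head=2 tape=y_y[y]xyy   (s0,y)→(s0,z,-1)
state=s0 head=1 tape=y_[y]zxyy   (s0,y)→(s0,z,-1)
state=s0 head=0 tape=y[_]zzxyy   (s0,_)→(s0,y,+1)
state=s0 head=1 tape=yy[z]zxyy   (s0,z)→(s2,z,+1)
state=s2 head=2 tape=yyz[z]xyy   (s2,z)→(s1,_,-1)
state=s1 head=1 tape=yy[z]_xyy   (s1,z)→(s0,_,+1)
state=s0 head=2 tape=yy_[_]xyy   (s0,_)→(s0,y,+1)
state=s0 head=3 tape=yy_y[x]yy   (s0,x)→(s1,_,-1)
state=s1 head=2 tape=yy_[y]_yy   (s1,y)→(s1,z,+1)
state=s1 head=3 tape=yy_z[_]yy   (s1,_)→(sH,z,-1)
state=sH head=2 tape=yy_[z]zyy
The non-blank tape span at halt is yy_zzyy.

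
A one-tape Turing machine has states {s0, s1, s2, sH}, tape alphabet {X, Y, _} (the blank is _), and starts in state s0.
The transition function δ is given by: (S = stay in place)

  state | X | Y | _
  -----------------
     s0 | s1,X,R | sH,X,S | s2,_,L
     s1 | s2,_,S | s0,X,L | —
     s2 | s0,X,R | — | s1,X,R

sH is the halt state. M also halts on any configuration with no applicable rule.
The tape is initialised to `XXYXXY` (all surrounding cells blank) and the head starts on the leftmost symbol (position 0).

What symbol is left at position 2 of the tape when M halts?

X

s0 | [X]XYXXY_   read X → write X, move R, go to s1
s1 | X[X]YXXY_   read X → write _, move S, go to s2
s2 | X[_]YXXY_   read _ → write X, move R, go to s1
s1 | XX[Y]XXY_   read Y → write X, move L, go to s0
s0 | X[X]XXXY_   read X → write X, move R, go to s1
s1 | XX[X]XXY_   read X → write _, move S, go to s2
s2 | XX[_]XXY_   read _ → write X, move R, go to s1
s1 | XXX[X]XY_   read X → write _, move S, go to s2
s2 | XXX[_]XY_   read _ → write X, move R, go to s1
s1 | XXXX[X]Y_   read X → write _, move S, go to s2
s2 | XXXX[_]Y_   read _ → write X, move R, go to s1
s1 | XXXXX[Y]_   read Y → write X, move L, go to s0
s0 | XXXX[X]X_   read X → write X, move R, go to s1
s1 | XXXXX[X]_   read X → write _, move S, go to s2
s2 | XXXXX[_]_   read _ → write X, move R, go to s1
s1 | XXXXXX[_]
Cell 2 holds X when M halts.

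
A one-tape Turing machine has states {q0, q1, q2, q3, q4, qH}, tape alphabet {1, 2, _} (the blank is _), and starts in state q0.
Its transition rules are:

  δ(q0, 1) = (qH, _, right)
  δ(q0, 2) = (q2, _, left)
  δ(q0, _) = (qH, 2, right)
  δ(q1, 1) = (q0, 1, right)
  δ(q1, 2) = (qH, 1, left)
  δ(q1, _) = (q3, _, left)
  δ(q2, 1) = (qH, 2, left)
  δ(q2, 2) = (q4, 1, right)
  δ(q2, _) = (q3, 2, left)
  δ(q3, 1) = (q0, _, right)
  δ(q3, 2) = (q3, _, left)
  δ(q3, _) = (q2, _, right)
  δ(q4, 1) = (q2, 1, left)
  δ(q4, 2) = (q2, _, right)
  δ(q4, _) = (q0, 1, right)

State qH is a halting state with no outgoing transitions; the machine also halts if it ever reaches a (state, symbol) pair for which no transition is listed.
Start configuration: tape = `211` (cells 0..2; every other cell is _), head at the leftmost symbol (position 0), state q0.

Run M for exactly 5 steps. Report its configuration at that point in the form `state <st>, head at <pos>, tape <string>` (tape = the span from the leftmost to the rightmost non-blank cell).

state=q0 head=0 tape=__[2]11   (q0,2)→(q2,_,left)
state=q2 head=-1 tape=_[_]_11   (q2,_)→(q3,2,left)
state=q3 head=-2 tape=[_]2_11   (q3,_)→(q2,_,right)
state=q2 head=-1 tape=_[2]_11   (q2,2)→(q4,1,right)
state=q4 head=0 tape=_1[_]11   (q4,_)→(q0,1,right)
state=q0 head=1 tape=_11[1]1
After 5 steps: state q0, head at 1, tape 1111.

state q0, head at 1, tape 1111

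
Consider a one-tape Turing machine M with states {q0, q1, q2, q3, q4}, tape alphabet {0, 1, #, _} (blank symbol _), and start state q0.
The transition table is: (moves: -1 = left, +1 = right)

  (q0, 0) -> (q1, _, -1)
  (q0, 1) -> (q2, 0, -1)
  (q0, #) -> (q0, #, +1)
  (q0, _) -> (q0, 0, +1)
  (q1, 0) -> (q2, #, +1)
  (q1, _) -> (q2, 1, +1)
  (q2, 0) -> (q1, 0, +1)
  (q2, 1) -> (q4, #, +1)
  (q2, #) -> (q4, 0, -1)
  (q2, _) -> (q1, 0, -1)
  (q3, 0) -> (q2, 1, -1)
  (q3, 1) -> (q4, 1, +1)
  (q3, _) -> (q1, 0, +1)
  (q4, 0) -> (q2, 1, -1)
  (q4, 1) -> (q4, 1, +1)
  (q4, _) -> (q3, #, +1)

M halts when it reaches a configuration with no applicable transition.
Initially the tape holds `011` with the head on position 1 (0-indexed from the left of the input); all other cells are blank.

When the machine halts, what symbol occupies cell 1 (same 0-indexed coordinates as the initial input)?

q0 | 0[1]1____   read 1 → write 0, move -1, go to q2
q2 | [0]01____   read 0 → write 0, move +1, go to q1
q1 | 0[0]1____   read 0 → write #, move +1, go to q2
q2 | 0#[1]____   read 1 → write #, move +1, go to q4
q4 | 0##[_]___   read _ → write #, move +1, go to q3
q3 | 0###[_]__   read _ → write 0, move +1, go to q1
q1 | 0###0[_]_   read _ → write 1, move +1, go to q2
q2 | 0###01[_]   read _ → write 0, move -1, go to q1
q1 | 0###0[1]0
Cell 1 holds # when M halts.

#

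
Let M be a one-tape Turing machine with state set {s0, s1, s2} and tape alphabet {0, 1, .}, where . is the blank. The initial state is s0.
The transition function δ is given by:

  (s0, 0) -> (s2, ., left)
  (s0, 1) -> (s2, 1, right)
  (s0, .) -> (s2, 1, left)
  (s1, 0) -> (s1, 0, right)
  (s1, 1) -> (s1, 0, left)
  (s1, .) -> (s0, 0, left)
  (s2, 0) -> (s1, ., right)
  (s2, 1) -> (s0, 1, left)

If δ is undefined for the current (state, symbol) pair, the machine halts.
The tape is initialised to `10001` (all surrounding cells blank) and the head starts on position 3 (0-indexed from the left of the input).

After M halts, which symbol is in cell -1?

state=s0 head=3 tape=..100[0]1.   (s0,0)→(s2,.,left)
state=s2 head=2 tape=..10[0].1.   (s2,0)→(s1,.,right)
state=s1 head=3 tape=..10.[.]1.   (s1,.)→(s0,0,left)
state=s0 head=2 tape=..10[.]01.   (s0,.)→(s2,1,left)
state=s2 head=1 tape=..1[0]101.   (s2,0)→(s1,.,right)
state=s1 head=2 tape=..1.[1]01.   (s1,1)→(s1,0,left)
state=s1 head=1 tape=..1[.]001.   (s1,.)→(s0,0,left)
state=s0 head=0 tape=..[1]0001.   (s0,1)→(s2,1,right)
state=s2 head=1 tape=..1[0]001.   (s2,0)→(s1,.,right)
state=s1 head=2 tape=..1.[0]01.   (s1,0)→(s1,0,right)
state=s1 head=3 tape=..1.0[0]1.   (s1,0)→(s1,0,right)
state=s1 head=4 tape=..1.00[1].   (s1,1)→(s1,0,left)
state=s1 head=3 tape=..1.0[0]0.   (s1,0)→(s1,0,right)
state=s1 head=4 tape=..1.00[0].   (s1,0)→(s1,0,right)
state=s1 head=5 tape=..1.000[.]   (s1,.)→(s0,0,left)
state=s0 head=4 tape=..1.00[0]0   (s0,0)→(s2,.,left)
state=s2 head=3 tape=..1.0[0].0   (s2,0)→(s1,.,right)
state=s1 head=4 tape=..1.0.[.]0   (s1,.)→(s0,0,left)
state=s0 head=3 tape=..1.0[.]00   (s0,.)→(s2,1,left)
state=s2 head=2 tape=..1.[0]100   (s2,0)→(s1,.,right)
state=s1 head=3 tape=..1..[1]00   (s1,1)→(s1,0,left)
state=s1 head=2 tape=..1.[.]000   (s1,.)→(s0,0,left)
state=s0 head=1 tape=..1[.]0000   (s0,.)→(s2,1,left)
state=s2 head=0 tape=..[1]10000   (s2,1)→(s0,1,left)
state=s0 head=-1 tape=.[.]110000   (s0,.)→(s2,1,left)
state=s2 head=-2 tape=[.]1110000
Cell -1 holds 1 when M halts.

1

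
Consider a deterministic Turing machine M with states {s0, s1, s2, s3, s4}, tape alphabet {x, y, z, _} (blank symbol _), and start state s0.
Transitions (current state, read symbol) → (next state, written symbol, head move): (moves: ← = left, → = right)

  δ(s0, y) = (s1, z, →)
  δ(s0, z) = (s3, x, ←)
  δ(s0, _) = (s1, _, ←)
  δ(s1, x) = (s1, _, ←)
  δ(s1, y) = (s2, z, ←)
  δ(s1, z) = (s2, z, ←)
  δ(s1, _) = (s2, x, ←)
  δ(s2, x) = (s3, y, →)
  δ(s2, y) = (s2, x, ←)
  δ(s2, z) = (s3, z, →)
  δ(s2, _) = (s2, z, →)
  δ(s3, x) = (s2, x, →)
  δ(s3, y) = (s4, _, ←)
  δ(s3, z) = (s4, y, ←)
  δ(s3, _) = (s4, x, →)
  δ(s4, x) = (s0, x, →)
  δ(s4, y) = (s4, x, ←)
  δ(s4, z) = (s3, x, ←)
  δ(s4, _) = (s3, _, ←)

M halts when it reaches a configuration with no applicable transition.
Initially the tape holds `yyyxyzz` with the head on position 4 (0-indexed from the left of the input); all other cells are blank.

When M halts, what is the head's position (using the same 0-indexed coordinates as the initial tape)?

s0 | yyyx[y]zz   read y → write z, move →, go to s1
s1 | yyyxz[z]z   read z → write z, move ←, go to s2
s2 | yyyx[z]zz   read z → write z, move →, go to s3
s3 | yyyxz[z]z   read z → write y, move ←, go to s4
s4 | yyyx[z]yz   read z → write x, move ←, go to s3
s3 | yyy[x]xyz   read x → write x, move →, go to s2
s2 | yyyx[x]yz   read x → write y, move →, go to s3
s3 | yyyxy[y]z   read y → write _, move ←, go to s4
s4 | yyyx[y]_z   read y → write x, move ←, go to s4
s4 | yyy[x]x_z   read x → write x, move →, go to s0
s0 | yyyx[x]_z
At halt the head is at cell 4.

4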